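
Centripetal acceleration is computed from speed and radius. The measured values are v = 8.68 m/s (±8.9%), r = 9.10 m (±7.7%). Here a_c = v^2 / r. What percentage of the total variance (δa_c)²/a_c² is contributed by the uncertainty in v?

(δa_c/a_c)² = (2·δv/v)² + (-1·δr/r)²
  v term: (2×0.0890)² = 0.0317
  r term: (-1×0.0770)² = 0.00593
Total = 0.0376. Share from v = 0.0317/0.0376 = 0.842.

84.2%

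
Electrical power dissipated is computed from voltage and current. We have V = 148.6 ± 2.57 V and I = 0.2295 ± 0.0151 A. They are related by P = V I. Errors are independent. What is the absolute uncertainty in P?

Each factor contributes (exponent × relative error)² to (δP/P)²:
  (1·δV/V)² = (1×0.0173)² = 0.000299;  (1·δI/I)² = (1×0.0658)² = 0.00433
δP/P = √(0.00463) = 0.0680
P = 34.10 W, so δP = 0.0680 × 34.10 = 2.32 W.

2.32 W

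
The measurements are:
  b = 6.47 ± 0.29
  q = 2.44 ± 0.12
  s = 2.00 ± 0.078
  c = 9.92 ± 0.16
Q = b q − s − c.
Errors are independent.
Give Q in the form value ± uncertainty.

3.87 ± 1.07

Let p = b·q = 15.8. δp/p = √((1·δb/b)² + (1·δq/q)²) = √(0.00201 + 0.00242) = 0.0665, so δp = 1.05.
Q = p − s − c: δQ = √(δp² + δs² + δc²) = √(1.10 + 0.00608 + 0.0256) = 1.07
Q = 3.87.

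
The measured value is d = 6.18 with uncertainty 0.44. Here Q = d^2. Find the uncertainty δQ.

Q ∝ d^2, so δQ/Q = |2| · δd/d = 2 × 0.0712 = 0.142.
Q = 38.2, so δQ = 0.142 × 38.2 = 5.44.

5.44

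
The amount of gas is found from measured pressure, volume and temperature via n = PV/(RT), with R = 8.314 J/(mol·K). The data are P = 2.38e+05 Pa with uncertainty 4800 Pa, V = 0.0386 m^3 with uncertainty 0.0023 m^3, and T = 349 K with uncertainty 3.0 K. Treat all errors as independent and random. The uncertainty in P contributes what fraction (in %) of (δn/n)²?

(δn/n)² = (1·δP/P)² + (1·δV/V)² + (-1·δT/T)²
  P term: (1×0.0202)² = 0.000407
  V term: (1×0.0596)² = 0.00355
  T term: (-1×0.00860)² = 7.39e-05
Total = 0.00403. Share from P = 0.000407/0.00403 = 0.101.

10.1%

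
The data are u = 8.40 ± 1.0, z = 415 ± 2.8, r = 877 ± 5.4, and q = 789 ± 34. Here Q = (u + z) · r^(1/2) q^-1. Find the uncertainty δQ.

0.696

Let w = u + z = 423. δw = √(δu² + δz²) = √(1.00 + 7.84) = 2.97, so δw/w = 0.00702.
Q is then a monomial in w, r, q:
δQ/Q = √((δw/w)² + (½·δr/r)² + (-1·δq/q)²) = √(4.93e-05 + 9.48e-06 + 0.00186) = 0.0438
Q = 15.9, so δQ = 0.0438 × 15.9 = 0.696.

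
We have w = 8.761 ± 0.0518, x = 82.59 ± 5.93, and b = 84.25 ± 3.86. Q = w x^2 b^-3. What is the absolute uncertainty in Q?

0.0199

Relative error in a monomial: (δQ/Q)² = Σ (nᵢ · δxᵢ/xᵢ)².
  (1·δw/w)² = (1×0.00591)² = 3.5e-05;  (2·δx/x)² = (2×0.0718)² = 0.0206;  (-3·δb/b)² = (-3×0.0458)² = 0.0189
δQ/Q = √(0.0395) = 0.199
Q = 0.09993, so δQ = 0.199 × 0.09993 = 0.0199.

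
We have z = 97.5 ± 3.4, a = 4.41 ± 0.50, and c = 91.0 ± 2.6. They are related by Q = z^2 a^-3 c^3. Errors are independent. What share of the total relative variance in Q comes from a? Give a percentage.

90.5%

(δQ/Q)² = (2·δz/z)² + (-3·δa/a)² + (3·δc/c)²
  z term: (2×0.0349)² = 0.00486
  a term: (-3×0.113)² = 0.116
  c term: (3×0.0286)² = 0.00735
Total = 0.128. Share from a = 0.116/0.128 = 0.905.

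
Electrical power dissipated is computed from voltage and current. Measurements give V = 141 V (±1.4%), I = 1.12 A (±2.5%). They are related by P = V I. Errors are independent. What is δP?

4.52 W

Relative error in a monomial: (δP/P)² = Σ (nᵢ · δxᵢ/xᵢ)².
  (1·δV/V)² = (1×0.0140)² = 0.000196;  (1·δI/I)² = (1×0.0250)² = 0.000625
δP/P = √(0.000821) = 0.0287
P = 158 W, so δP = 0.0287 × 158 = 4.52 W.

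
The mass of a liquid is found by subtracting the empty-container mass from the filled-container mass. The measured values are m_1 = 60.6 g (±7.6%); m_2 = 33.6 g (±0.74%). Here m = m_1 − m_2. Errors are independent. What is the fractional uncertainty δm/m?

Each term contributes (cᵢ δxᵢ)² to (δm)²:
  (δm_1)² = 21.2;  (δm_2)² = 0.0618
δm = √(21.3) = 4.61 g
m = 27.0 g, so δm/m = 4.61/27.0 = 0.171.

0.171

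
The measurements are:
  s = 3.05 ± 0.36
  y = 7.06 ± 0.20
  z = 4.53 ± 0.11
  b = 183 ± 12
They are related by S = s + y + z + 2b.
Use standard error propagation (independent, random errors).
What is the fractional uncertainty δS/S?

0.0631

For a sum/difference, combine absolute errors in quadrature:
  (δs)² = 0.130;  (δy)² = 0.0400;  (δz)² = 0.0121;  (2·δb)² = 576
δS = √(576) = 24.0
S = 381, so δS/S = 24.0/381 = 0.0631.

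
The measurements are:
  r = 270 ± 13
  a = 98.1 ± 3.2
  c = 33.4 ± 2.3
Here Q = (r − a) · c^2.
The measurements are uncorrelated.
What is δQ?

30300

Let u = r − a = 172. δu = √(δr² + δa²) = √(169 + 10.2) = 13.4, so δu/u = 0.0779.
Q is then a monomial in u, c:
δQ/Q = √((δu/u)² + (2·δc/c)²) = √(0.00607 + 0.0190) = 0.158
Q = 1.92e+05, so δQ = 0.158 × 1.92e+05 = 30300.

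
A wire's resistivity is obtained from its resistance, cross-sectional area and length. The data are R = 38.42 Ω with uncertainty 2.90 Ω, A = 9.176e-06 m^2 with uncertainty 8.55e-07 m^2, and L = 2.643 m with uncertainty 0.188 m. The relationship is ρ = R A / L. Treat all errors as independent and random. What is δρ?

Each factor contributes (exponent × relative error)² to (δρ/ρ)²:
  (1·δR/R)² = (1×0.0755)² = 0.00570;  (1·δA/A)² = (1×0.0932)² = 0.00868;  (-1·δL/L)² = (-1×0.0711)² = 0.00506
δρ/ρ = √(0.0194) = 0.139
ρ = 0.0001334 Ω·m, so δρ = 0.139 × 0.0001334 = 1.86e-05 Ω·m.

1.86e-05 Ω·m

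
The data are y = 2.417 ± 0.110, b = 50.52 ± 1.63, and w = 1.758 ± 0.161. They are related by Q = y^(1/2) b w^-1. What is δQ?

For a monomial Q ∝ y^(1/2), b, w^-1, fractional errors add in quadrature:
  (½·δy/y)² = (0.5×0.0455)² = 0.000518;  (1·δb/b)² = (1×0.0323)² = 0.00104;  (-1·δw/w)² = (-1×0.0916)² = 0.00839
δQ/Q = √(0.00995) = 0.0997
Q = 44.68, so δQ = 0.0997 × 44.68 = 4.46.

4.46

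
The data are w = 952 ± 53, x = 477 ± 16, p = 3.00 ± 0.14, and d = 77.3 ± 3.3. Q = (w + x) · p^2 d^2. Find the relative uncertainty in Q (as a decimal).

0.132

Let u = w + x = 1430. δu = √(δw² + δx²) = √(2810 + 256) = 55.4, so δu/u = 0.0387.
Q is then a monomial in u, p, d:
δQ/Q = √((δu/u)² + (2·δp/p)² + (2·δd/d)²) = √(0.00150 + 0.00871 + 0.00729) = 0.132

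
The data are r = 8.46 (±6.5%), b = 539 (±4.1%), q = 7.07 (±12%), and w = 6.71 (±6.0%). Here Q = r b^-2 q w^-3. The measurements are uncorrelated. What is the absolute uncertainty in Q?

For a monomial Q ∝ r, b^-2, q, w^-3, fractional errors add in quadrature:
  (1·δr/r)² = (1×0.0650)² = 0.00423;  (-2·δb/b)² = (-2×0.0410)² = 0.00672;  (1·δq/q)² = (1×0.120)² = 0.0144;  (-3·δw/w)² = (-3×0.0600)² = 0.0324
δQ/Q = √(0.0577) = 0.240
Q = 6.81e-07, so δQ = 0.240 × 6.81e-07 = 1.64e-07.

1.64e-07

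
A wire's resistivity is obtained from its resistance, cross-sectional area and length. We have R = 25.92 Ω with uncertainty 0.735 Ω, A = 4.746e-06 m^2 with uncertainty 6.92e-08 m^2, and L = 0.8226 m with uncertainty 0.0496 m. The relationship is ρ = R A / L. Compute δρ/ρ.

0.0682

Relative error in a monomial: (δρ/ρ)² = Σ (nᵢ · δxᵢ/xᵢ)².
  (1·δR/R)² = (1×0.0284)² = 0.000804;  (1·δA/A)² = (1×0.0146)² = 0.000213;  (-1·δL/L)² = (-1×0.0603)² = 0.00364
δρ/ρ = √(0.00465) = 0.0682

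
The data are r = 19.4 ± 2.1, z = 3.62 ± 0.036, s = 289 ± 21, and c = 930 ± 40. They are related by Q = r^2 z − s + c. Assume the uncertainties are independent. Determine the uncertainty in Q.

299

Let p = r^2·z = 1360. δp/p = √((2·δr/r)² + (1·δz/z)²) = √(0.0469 + 9.89e-05) = 0.217, so δp = 295.
Q = p − s + c: δQ = √(δp² + δs² + δc²) = √(87200 + 441 + 1600) = 299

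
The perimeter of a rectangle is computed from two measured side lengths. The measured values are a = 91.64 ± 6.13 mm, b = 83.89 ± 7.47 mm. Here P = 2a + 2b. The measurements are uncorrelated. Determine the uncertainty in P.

19.3 mm

For a sum/difference, combine absolute errors in quadrature:
  (2·δa)² = 150;  (2·δb)² = 223
δP = √(374) = 19.3 mm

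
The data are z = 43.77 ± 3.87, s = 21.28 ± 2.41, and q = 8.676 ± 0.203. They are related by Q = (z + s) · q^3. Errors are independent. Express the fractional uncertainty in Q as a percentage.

9.92%

Let u = z + s = 65.05. δu = √(δz² + δs²) = √(15.0 + 5.81) = 4.56, so δu/u = 0.0701.
Q is then a monomial in u, q:
δQ/Q = √((δu/u)² + (3·δq/q)²) = √(0.00491 + 0.00493) = 0.0992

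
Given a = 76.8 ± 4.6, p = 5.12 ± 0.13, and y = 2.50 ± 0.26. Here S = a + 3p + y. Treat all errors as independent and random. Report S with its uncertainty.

94.7 ± 4.62

S is a linear combination, so absolute uncertainties add in quadrature:
  (δa)² = 21.2;  (3·δp)² = 0.152;  (δy)² = 0.0676
δS = √(21.4) = 4.62
S = 94.7.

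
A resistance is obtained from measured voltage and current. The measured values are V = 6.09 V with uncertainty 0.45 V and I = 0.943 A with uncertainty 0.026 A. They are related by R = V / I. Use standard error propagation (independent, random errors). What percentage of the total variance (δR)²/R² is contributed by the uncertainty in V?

(δR/R)² = (1·δV/V)² + (-1·δI/I)²
  V term: (1×0.0739)² = 0.00546
  I term: (-1×0.0276)² = 0.000760
Total = 0.00622. Share from V = 0.00546/0.00622 = 0.878.

87.8%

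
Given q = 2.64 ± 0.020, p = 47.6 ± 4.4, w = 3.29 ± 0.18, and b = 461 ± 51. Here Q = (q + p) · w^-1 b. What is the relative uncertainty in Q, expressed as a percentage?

15.1%

Let u = q + p = 50.2. δu = √(δq² + δp²) = √(0.000400 + 19.4) = 4.40, so δu/u = 0.0876.
Q is then a monomial in u, w, b:
δQ/Q = √((δu/u)² + (-1·δw/w)² + (1·δb/b)²) = √(0.00767 + 0.00299 + 0.0122) = 0.151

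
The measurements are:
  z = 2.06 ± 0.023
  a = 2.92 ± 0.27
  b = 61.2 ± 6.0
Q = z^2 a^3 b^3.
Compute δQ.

Each factor contributes (exponent × relative error)² to (δQ/Q)²:
  (2·δz/z)² = (2×0.0112)² = 0.000499;  (3·δa/a)² = (3×0.0925)² = 0.0769;  (3·δb/b)² = (3×0.0980)² = 0.0865
δQ/Q = √(0.164) = 0.405
Q = 2.42e+07, so δQ = 0.405 × 2.42e+07 = 9.81e+06.

9.81e+06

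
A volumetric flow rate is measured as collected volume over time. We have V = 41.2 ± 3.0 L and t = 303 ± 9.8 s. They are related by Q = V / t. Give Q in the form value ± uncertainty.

0.136 ± 0.0108 L/s

For a monomial Q ∝ V, t^-1, fractional errors add in quadrature:
  (1·δV/V)² = (1×0.0728)² = 0.00530;  (-1·δt/t)² = (-1×0.0323)² = 0.00105
δQ/Q = √(0.00635) = 0.0797
Q = 0.136 L/s, so δQ = 0.0797 × 0.136 = 0.0108 L/s.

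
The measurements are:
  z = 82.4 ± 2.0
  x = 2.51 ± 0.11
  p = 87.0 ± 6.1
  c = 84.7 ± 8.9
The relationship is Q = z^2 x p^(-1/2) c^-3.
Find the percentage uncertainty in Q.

Q is a product of powers, so relative uncertainties combine in quadrature:
  (2·δz/z)² = (2×0.0243)² = 0.00236;  (1·δx/x)² = (1×0.0438)² = 0.00192;  (−½·δp/p)² = (-0.5×0.0701)² = 0.00123;  (-3·δc/c)² = (-3×0.105)² = 0.0994
δQ/Q = √(0.105) = 0.324

32.4%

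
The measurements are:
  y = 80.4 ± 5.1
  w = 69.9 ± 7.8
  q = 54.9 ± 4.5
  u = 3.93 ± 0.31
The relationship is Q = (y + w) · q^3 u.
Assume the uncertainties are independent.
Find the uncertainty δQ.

2.6e+07

Let h = y + w = 150. δh = √(δy² + δw²) = √(26.0 + 60.8) = 9.32, so δh/h = 0.0620.
Q is then a monomial in h, q, u:
δQ/Q = √((δh/h)² + (3·δq/q)² + (1·δu/u)²) = √(0.00384 + 0.0605 + 0.00622) = 0.266
Q = 9.77e+07, so δQ = 0.266 × 9.77e+07 = 2.6e+07.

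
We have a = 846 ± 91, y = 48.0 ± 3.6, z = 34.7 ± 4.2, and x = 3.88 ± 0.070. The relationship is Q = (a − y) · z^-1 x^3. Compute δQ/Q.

Let u = a − y = 798. δu = √(δa² + δy²) = √(8280 + 13.0) = 91.1, so δu/u = 0.114.
Q is then a monomial in u, z, x:
δQ/Q = √((δu/u)² + (-1·δz/z)² + (3·δx/x)²) = √(0.0130 + 0.0147 + 0.00293) = 0.175

0.175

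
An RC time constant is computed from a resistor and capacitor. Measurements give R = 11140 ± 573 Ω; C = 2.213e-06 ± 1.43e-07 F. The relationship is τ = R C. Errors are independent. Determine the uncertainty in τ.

Since τ is a product/quotient, work with relative uncertainties:
  (1·δR/R)² = (1×0.0514)² = 0.00265;  (1·δC/C)² = (1×0.0646)² = 0.00418
δτ/τ = √(0.00682) = 0.0826
τ = 0.02465 s, so δτ = 0.0826 × 0.02465 = 0.00204 s.

0.00204 s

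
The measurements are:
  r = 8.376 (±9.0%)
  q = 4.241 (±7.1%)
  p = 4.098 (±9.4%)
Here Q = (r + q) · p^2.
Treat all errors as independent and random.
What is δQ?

Let u = r + q = 12.62. δu = √(δr² + δq²) = √(0.568 + 0.0907) = 0.812, so δu/u = 0.0643.
Q is then a monomial in u, p:
δQ/Q = √((δu/u)² + (2·δp/p)²) = √(0.00414 + 0.0353) = 0.199
Q = 211.9, so δQ = 0.199 × 211.9 = 42.1.

42.1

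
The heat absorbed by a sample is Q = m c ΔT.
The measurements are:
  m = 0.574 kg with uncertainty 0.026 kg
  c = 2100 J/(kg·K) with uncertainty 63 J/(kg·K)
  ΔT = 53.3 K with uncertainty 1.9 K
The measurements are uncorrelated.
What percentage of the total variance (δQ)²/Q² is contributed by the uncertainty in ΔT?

30.1%

(δQ/Q)² = (1·δm/m)² + (1·δc/c)² + (1·δΔT/ΔT)²
  m term: (1×0.0453)² = 0.00205
  c term: (1×0.0300)² = 0.000900
  ΔT term: (1×0.0356)² = 0.00127
Total = 0.00422. Share from ΔT = 0.00127/0.00422 = 0.301.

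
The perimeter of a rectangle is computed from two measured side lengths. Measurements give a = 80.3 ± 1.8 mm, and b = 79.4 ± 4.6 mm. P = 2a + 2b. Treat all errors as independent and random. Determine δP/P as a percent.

For a sum/difference, combine absolute errors in quadrature:
  (2·δa)² = 13.0;  (2·δb)² = 84.6
δP = √(97.6) = 9.88 mm
P = 319 mm, so δP/P = 9.88/319 = 0.0309.

3.09%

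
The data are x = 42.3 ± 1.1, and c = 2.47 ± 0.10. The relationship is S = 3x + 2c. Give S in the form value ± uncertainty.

132 ± 3.31

For a sum/difference, combine absolute errors in quadrature:
  (3·δx)² = 10.9;  (2·δc)² = 0.0400
δS = √(10.9) = 3.31
S = 132.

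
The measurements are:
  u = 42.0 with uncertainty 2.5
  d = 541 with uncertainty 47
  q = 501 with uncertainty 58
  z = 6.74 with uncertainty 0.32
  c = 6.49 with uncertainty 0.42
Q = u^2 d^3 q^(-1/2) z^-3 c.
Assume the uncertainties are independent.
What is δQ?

8.77e+07

Relative error in a monomial: (δQ/Q)² = Σ (nᵢ · δxᵢ/xᵢ)².
  (2·δu/u)² = (2×0.0595)² = 0.0142;  (3·δd/d)² = (3×0.0869)² = 0.0679;  (−½·δq/q)² = (-0.5×0.116)² = 0.00335;  (-3·δz/z)² = (-3×0.0475)² = 0.0203;  (1·δc/c)² = (1×0.0647)² = 0.00419
δQ/Q = √(0.110) = 0.332
Q = 2.65e+08, so δQ = 0.332 × 2.65e+08 = 8.77e+07.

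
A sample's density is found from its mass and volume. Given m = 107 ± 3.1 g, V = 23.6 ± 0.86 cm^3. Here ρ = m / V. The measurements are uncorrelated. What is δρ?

For a monomial ρ ∝ m, V^-1, fractional errors add in quadrature:
  (1·δm/m)² = (1×0.0290)² = 0.000839;  (-1·δV/V)² = (-1×0.0364)² = 0.00133
δρ/ρ = √(0.00217) = 0.0466
ρ = 4.53 g/cm^3, so δρ = 0.0466 × 4.53 = 0.211 g/cm^3.

0.211 g/cm^3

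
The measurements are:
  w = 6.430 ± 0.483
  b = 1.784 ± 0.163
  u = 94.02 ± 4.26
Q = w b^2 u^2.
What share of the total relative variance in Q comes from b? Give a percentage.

(δQ/Q)² = (1·δw/w)² + (2·δb/b)² + (2·δu/u)²
  w term: (1×0.0751)² = 0.00564
  b term: (2×0.0914)² = 0.0334
  u term: (2×0.0453)² = 0.00821
Total = 0.0472. Share from b = 0.0334/0.0472 = 0.707.

70.7%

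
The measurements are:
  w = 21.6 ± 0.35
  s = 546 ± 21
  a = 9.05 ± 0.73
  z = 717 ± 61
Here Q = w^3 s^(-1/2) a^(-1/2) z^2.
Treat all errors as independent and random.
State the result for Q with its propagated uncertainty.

(7.37 ± 1.35) × 10^7

Each factor contributes (exponent × relative error)² to (δQ/Q)²:
  (3·δw/w)² = (3×0.0162)² = 0.00236;  (−½·δs/s)² = (-0.5×0.0385)² = 0.000370;  (−½·δa/a)² = (-0.5×0.0807)² = 0.00163;  (2·δz/z)² = (2×0.0851)² = 0.0290
δQ/Q = √(0.0333) = 0.183
Q = 7.37e+07, so δQ = 0.183 × 7.37e+07 = 1.35e+07.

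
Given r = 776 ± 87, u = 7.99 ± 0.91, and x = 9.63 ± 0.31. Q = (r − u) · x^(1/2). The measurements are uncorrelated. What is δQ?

Let w = r − u = 768. δw = √(δr² + δu²) = √(7570 + 0.828) = 87.0, so δw/w = 0.113.
Q is then a monomial in w, x:
δQ/Q = √((δw/w)² + (½·δx/x)²) = √(0.0128 + 0.000259) = 0.114
Q = 2380, so δQ = 0.114 × 2380 = 273.

273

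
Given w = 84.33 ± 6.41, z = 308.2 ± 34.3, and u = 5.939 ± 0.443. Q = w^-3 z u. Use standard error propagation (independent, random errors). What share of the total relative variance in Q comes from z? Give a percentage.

17.7%

(δQ/Q)² = (-3·δw/w)² + (1·δz/z)² + (1·δu/u)²
  w term: (-3×0.0760)² = 0.0520
  z term: (1×0.111)² = 0.0124
  u term: (1×0.0746)² = 0.00556
Total = 0.0699. Share from z = 0.0124/0.0699 = 0.177.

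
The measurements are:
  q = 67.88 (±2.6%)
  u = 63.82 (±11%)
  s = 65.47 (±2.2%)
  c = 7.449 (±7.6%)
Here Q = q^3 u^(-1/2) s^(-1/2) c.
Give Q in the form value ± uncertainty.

Since Q is a product/quotient, work with relative uncertainties:
  (3·δq/q)² = (3×0.0260)² = 0.00608;  (−½·δu/u)² = (-0.5×0.110)² = 0.00302;  (−½·δs/s)² = (-0.5×0.0220)² = 0.000121;  (1·δc/c)² = (1×0.0760)² = 0.00578
δQ/Q = √(0.0150) = 0.122
Q = 36040, so δQ = 0.122 × 36040 = 4420.

36040 ± 4420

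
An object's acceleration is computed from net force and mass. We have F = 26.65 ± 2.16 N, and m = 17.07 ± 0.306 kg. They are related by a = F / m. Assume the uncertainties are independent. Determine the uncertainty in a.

0.130 m/s^2

Products/powers → add relative errors in quadrature, weighted by exponent:
  (1·δF/F)² = (1×0.0811)² = 0.00657;  (-1·δm/m)² = (-1×0.0179)² = 0.000321
δa/a = √(0.00689) = 0.0830
a = 1.561 m/s^2, so δa = 0.0830 × 1.561 = 0.130 m/s^2.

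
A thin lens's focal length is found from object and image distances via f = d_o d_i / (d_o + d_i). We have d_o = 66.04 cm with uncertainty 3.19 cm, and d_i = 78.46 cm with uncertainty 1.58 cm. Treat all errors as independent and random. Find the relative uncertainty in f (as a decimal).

∂f/∂d_o = (d_i/(d_o+d_i))² = 0.295;  ∂f/∂d_i = (d_o/(d_o+d_i))² = 0.209
δf = √((∂f/∂d_o · δd_o)² + (∂f/∂d_i · δd_i)²) = √(0.885 + 0.109) = 0.997 cm
f = 35.86 cm, so δf/f = 0.997/35.86 = 0.0278.

0.0278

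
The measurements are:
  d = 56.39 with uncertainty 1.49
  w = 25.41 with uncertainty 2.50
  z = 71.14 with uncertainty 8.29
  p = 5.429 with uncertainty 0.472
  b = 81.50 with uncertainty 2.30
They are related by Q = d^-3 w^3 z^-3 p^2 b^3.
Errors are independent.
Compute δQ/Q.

For a monomial Q ∝ d^-3, w^3, z^-3, p^2, b^3, fractional errors add in quadrature:
  (-3·δd/d)² = (-3×0.0264)² = 0.00628;  (3·δw/w)² = (3×0.0984)² = 0.0871;  (-3·δz/z)² = (-3×0.117)² = 0.122;  (2·δp/p)² = (2×0.0869)² = 0.0302;  (3·δb/b)² = (3×0.0282)² = 0.00717
δQ/Q = √(0.253) = 0.503

0.503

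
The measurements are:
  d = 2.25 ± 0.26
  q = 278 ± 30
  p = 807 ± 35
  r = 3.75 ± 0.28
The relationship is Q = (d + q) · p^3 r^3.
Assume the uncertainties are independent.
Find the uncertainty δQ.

2.18e+12

Let u = d + q = 280. δu = √(δd² + δq²) = √(0.0676 + 900) = 30.0, so δu/u = 0.107.
Q is then a monomial in u, p, r:
δQ/Q = √((δu/u)² + (3·δp/p)² + (3·δr/r)²) = √(0.0115 + 0.0169 + 0.0502) = 0.280
Q = 7.77e+12, so δQ = 0.280 × 7.77e+12 = 2.18e+12.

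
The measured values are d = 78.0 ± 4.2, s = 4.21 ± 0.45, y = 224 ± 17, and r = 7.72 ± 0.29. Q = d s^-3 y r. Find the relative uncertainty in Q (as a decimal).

0.336

Since Q is a product/quotient, work with relative uncertainties:
  (1·δd/d)² = (1×0.0538)² = 0.00290;  (-3·δs/s)² = (-3×0.107)² = 0.103;  (1·δy/y)² = (1×0.0759)² = 0.00576;  (1·δr/r)² = (1×0.0376)² = 0.00141
δQ/Q = √(0.113) = 0.336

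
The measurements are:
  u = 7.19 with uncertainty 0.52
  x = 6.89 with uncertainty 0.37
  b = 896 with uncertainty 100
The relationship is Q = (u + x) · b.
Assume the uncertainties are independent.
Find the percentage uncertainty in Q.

Let w = u + x = 14.1. δw = √(δu² + δx²) = √(0.270 + 0.137) = 0.638, so δw/w = 0.0453.
Q is then a monomial in w, b:
δQ/Q = √((δw/w)² + (1·δb/b)²) = √(0.00205 + 0.0125) = 0.120

12.0%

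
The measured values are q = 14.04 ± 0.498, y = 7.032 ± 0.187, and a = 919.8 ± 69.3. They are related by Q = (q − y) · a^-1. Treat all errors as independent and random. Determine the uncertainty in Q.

0.000815

Let u = q − y = 7.008. δu = √(δq² + δy²) = √(0.248 + 0.0350) = 0.532, so δu/u = 0.0759.
Q is then a monomial in u, a:
δQ/Q = √((δu/u)² + (-1·δa/a)²) = √(0.00576 + 0.00568) = 0.107
Q = 0.007619, so δQ = 0.107 × 0.007619 = 0.000815.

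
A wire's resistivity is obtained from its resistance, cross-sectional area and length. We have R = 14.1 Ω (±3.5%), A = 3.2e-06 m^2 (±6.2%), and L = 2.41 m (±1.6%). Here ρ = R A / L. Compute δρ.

Each factor contributes (exponent × relative error)² to (δρ/ρ)²:
  (1·δR/R)² = (1×0.0350)² = 0.00123;  (1·δA/A)² = (1×0.0620)² = 0.00384;  (-1·δL/L)² = (-1×0.0160)² = 0.000256
δρ/ρ = √(0.00532) = 0.0730
ρ = 1.87e-05 Ω·m, so δρ = 0.0730 × 1.87e-05 = 1.37e-06 Ω·m.

1.37e-06 Ω·m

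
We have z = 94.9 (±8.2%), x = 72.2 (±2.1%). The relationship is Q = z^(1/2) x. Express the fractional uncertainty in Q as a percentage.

4.61%

Each factor contributes (exponent × relative error)² to (δQ/Q)²:
  (½·δz/z)² = (0.5×0.0820)² = 0.00168;  (1·δx/x)² = (1×0.0210)² = 0.000441
δQ/Q = √(0.00212) = 0.0461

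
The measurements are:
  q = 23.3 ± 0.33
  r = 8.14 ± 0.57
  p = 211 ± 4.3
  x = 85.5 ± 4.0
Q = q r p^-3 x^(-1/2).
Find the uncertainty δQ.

Each factor contributes (exponent × relative error)² to (δQ/Q)²:
  (1·δq/q)² = (1×0.0142)² = 0.000201;  (1·δr/r)² = (1×0.0700)² = 0.00490;  (-3·δp/p)² = (-3×0.0204)² = 0.00374;  (−½·δx/x)² = (-0.5×0.0468)² = 0.000547
δQ/Q = √(0.00939) = 0.0969
Q = 2.18e-06, so δQ = 0.0969 × 2.18e-06 = 2.12e-07.

2.12e-07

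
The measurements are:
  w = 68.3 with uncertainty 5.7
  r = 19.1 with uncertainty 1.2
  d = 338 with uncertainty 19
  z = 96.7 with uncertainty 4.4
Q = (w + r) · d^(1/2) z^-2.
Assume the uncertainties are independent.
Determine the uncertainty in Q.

Let u = w + r = 87.4. δu = √(δw² + δr²) = √(32.5 + 1.44) = 5.82, so δu/u = 0.0666.
Q is then a monomial in u, d, z:
δQ/Q = √((δu/u)² + (½·δd/d)² + (-2·δz/z)²) = √(0.00444 + 0.000790 + 0.00828) = 0.116
Q = 0.172, so δQ = 0.116 × 0.172 = 0.0200.

0.0200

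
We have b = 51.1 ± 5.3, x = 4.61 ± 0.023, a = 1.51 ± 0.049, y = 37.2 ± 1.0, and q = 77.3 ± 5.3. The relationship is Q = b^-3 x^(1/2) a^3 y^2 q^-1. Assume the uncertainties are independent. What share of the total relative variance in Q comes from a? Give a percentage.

8.32%

(δQ/Q)² = (-3·δb/b)² + (½·δx/x)² + (3·δa/a)² + (2·δy/y)² + (-1·δq/q)²
  b term: (-3×0.104)² = 0.0968
  x term: (0.5×0.00499)² = 6.22e-06
  a term: (3×0.0325)² = 0.00948
  y term: (2×0.0269)² = 0.00289
  q term: (-1×0.0686)² = 0.00470
Total = 0.114. Share from a = 0.00948/0.114 = 0.0832.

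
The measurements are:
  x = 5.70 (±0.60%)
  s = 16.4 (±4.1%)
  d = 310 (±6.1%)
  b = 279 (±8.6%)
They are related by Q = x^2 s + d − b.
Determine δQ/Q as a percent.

6.76%

Let p = x^2·s = 533. δp/p = √((2·δx/x)² + (1·δs/s)²) = √(0.000144 + 0.00168) = 0.0427, so δp = 22.8.
Q = p + d − b: δQ = √(δp² + δd² + δb²) = √(518 + 358 + 576) = 38.1
Q = 564, so δQ/Q = 38.1/564 = 0.0676.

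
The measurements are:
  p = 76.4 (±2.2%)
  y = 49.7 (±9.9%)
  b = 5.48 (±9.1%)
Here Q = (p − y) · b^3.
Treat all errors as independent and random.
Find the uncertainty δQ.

Let u = p − y = 26.7. δu = √(δp² + δy²) = √(2.83 + 24.2) = 5.20, so δu/u = 0.195.
Q is then a monomial in u, b:
δQ/Q = √((δu/u)² + (3·δb/b)²) = √(0.0379 + 0.0745) = 0.335
Q = 4390, so δQ = 0.335 × 4390 = 1470.

1470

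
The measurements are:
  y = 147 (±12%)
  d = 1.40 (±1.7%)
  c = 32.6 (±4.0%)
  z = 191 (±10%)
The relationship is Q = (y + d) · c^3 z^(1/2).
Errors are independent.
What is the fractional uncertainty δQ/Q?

Let u = y + d = 148. δu = √(δy² + δd²) = √(311 + 0.000566) = 17.6, so δu/u = 0.119.
Q is then a monomial in u, c, z:
δQ/Q = √((δu/u)² + (3·δc/c)² + (½·δz/z)²) = √(0.0141 + 0.0144 + 0.00250) = 0.176

0.176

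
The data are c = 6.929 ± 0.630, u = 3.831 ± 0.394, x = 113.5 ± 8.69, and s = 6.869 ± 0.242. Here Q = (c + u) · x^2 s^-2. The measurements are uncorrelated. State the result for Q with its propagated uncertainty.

2938 ± 535

Let w = c + u = 10.76. δw = √(δc² + δu²) = √(0.397 + 0.155) = 0.743, so δw/w = 0.0691.
Q is then a monomial in w, x, s:
δQ/Q = √((δw/w)² + (2·δx/x)² + (-2·δs/s)²) = √(0.00477 + 0.0234 + 0.00496) = 0.182
Q = 2938, so δQ = 0.182 × 2938 = 535.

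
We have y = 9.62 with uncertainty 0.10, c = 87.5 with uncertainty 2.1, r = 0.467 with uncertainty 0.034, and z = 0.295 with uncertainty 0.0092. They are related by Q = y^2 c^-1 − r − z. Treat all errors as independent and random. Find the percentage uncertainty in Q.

Let p = y^2·c^-1 = 1.06. δp/p = √((2·δy/y)² + (-1·δc/c)²) = √(0.000432 + 0.000576) = 0.0318, so δp = 0.0336.
Q = p − r − z: δQ = √(δp² + δr² + δz²) = √(0.00113 + 0.00116 + 8.46e-05) = 0.0487
Q = 0.296, so δQ/Q = 0.0487/0.296 = 0.165.

16.5%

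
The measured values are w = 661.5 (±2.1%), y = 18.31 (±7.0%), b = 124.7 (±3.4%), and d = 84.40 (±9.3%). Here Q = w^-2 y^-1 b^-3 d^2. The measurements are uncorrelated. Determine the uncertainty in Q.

1.04e-10

Q is a product of powers, so relative uncertainties combine in quadrature:
  (-2·δw/w)² = (-2×0.0210)² = 0.00176;  (-1·δy/y)² = (-1×0.0700)² = 0.00490;  (-3·δb/b)² = (-3×0.0340)² = 0.0104;  (2·δd/d)² = (2×0.0930)² = 0.0346
δQ/Q = √(0.0517) = 0.227
Q = 4.585e-10, so δQ = 0.227 × 4.585e-10 = 1.04e-10.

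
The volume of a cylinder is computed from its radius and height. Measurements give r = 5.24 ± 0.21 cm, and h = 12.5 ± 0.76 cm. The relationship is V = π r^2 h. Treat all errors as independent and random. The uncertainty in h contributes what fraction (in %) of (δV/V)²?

36.5%

(δV/V)² = (2·δr/r)² + (1·δh/h)²
  r term: (2×0.0401)² = 0.00642
  h term: (1×0.0608)² = 0.00370
Total = 0.0101. Share from h = 0.00370/0.0101 = 0.365.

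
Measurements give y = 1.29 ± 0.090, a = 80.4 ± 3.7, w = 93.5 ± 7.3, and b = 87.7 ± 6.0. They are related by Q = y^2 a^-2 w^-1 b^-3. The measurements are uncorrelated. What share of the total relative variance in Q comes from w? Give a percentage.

8.00%

(δQ/Q)² = (2·δy/y)² + (-2·δa/a)² + (-1·δw/w)² + (-3·δb/b)²
  y term: (2×0.0698)² = 0.0195
  a term: (-2×0.0460)² = 0.00847
  w term: (-1×0.0781)² = 0.00610
  b term: (-3×0.0684)² = 0.0421
Total = 0.0762. Share from w = 0.00610/0.0762 = 0.0800.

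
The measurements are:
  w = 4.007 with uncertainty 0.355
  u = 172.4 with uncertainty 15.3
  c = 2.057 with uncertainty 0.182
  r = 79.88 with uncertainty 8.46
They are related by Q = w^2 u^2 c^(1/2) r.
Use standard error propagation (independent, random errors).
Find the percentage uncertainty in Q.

Relative error in a monomial: (δQ/Q)² = Σ (nᵢ · δxᵢ/xᵢ)².
  (2·δw/w)² = (2×0.0886)² = 0.0314;  (2·δu/u)² = (2×0.0887)² = 0.0315;  (½·δc/c)² = (0.5×0.0885)² = 0.00196;  (1·δr/r)² = (1×0.106)² = 0.0112
δQ/Q = √(0.0761) = 0.276

27.6%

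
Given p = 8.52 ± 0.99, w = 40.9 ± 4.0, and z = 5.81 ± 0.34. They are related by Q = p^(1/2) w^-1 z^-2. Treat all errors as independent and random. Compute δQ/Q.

Products/powers → add relative errors in quadrature, weighted by exponent:
  (½·δp/p)² = (0.5×0.116)² = 0.00338;  (-1·δw/w)² = (-1×0.0978)² = 0.00956;  (-2·δz/z)² = (-2×0.0585)² = 0.0137
δQ/Q = √(0.0266) = 0.163

0.163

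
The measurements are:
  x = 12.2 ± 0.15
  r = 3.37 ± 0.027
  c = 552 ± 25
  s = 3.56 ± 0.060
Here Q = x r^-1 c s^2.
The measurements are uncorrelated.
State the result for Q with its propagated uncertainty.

For a monomial Q ∝ x, r^-1, c, s^2, fractional errors add in quadrature:
  (1·δx/x)² = (1×0.0123)² = 0.000151;  (-1·δr/r)² = (-1×0.00801)² = 6.42e-05;  (1·δc/c)² = (1×0.0453)² = 0.00205;  (2·δs/s)² = (2×0.0169)² = 0.00114
δQ/Q = √(0.00340) = 0.0583
Q = 25300, so δQ = 0.0583 × 25300 = 1480.

25300 ± 1480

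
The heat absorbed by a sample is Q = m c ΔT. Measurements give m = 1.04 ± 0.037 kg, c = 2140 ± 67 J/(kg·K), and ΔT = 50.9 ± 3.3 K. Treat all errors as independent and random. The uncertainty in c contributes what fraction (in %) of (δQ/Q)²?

15.2%

(δQ/Q)² = (1·δm/m)² + (1·δc/c)² + (1·δΔT/ΔT)²
  m term: (1×0.0356)² = 0.00127
  c term: (1×0.0313)² = 0.000980
  ΔT term: (1×0.0648)² = 0.00420
Total = 0.00645. Share from c = 0.000980/0.00645 = 0.152.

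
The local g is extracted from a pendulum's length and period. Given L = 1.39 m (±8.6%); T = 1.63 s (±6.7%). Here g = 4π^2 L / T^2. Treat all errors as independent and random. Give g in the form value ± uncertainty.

g is a product of powers, so relative uncertainties combine in quadrature:
  (1·δL/L)² = (1×0.0860)² = 0.00740;  (-2·δT/T)² = (-2×0.0670)² = 0.0180
δg/g = √(0.0254) = 0.159
g = 20.7 m/s^2, so δg = 0.159 × 20.7 = 3.29 m/s^2.

20.7 ± 3.29 m/s^2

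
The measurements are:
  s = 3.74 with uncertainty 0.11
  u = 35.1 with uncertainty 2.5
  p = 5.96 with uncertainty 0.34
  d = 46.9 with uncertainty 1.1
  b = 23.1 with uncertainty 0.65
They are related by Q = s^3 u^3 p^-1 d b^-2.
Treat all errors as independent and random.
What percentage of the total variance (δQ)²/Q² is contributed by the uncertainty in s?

(δQ/Q)² = (3·δs/s)² + (3·δu/u)² + (-1·δp/p)² + (1·δd/d)² + (-2·δb/b)²
  s term: (3×0.0294)² = 0.00779
  u term: (3×0.0712)² = 0.0457
  p term: (-1×0.0570)² = 0.00325
  d term: (1×0.0235)² = 0.000550
  b term: (-2×0.0281)² = 0.00317
Total = 0.0604. Share from s = 0.00779/0.0604 = 0.129.

12.9%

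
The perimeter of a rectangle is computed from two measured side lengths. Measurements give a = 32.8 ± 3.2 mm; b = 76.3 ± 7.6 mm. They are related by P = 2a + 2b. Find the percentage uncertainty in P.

7.56%

Sums and differences: (δP)² = Σ (cᵢ δxᵢ)².
  (2·δa)² = 41.0;  (2·δb)² = 231
δP = √(272) = 16.5 mm
P = 218 mm, so δP/P = 16.5/218 = 0.0756.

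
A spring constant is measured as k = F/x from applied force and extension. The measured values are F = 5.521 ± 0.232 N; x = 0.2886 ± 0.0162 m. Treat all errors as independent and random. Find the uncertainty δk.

Relative error in a monomial: (δk/k)² = Σ (nᵢ · δxᵢ/xᵢ)².
  (1·δF/F)² = (1×0.0420)² = 0.00177;  (-1·δx/x)² = (-1×0.0561)² = 0.00315
δk/k = √(0.00492) = 0.0701
k = 19.13 N/m, so δk = 0.0701 × 19.13 = 1.34 N/m.

1.34 N/m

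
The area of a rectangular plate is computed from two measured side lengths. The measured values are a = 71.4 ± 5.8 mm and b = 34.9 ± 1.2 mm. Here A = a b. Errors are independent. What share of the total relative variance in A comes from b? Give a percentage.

(δA/A)² = (1·δa/a)² + (1·δb/b)²
  a term: (1×0.0812)² = 0.00660
  b term: (1×0.0344)² = 0.00118
Total = 0.00778. Share from b = 0.00118/0.00778 = 0.152.

15.2%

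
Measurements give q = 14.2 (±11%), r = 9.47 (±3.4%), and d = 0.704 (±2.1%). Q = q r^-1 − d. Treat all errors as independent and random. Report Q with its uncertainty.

Let p = q·r^-1 = 1.50. δp/p = √((1·δq/q)² + (-1·δr/r)²) = √(0.0121 + 0.00116) = 0.115, so δp = 0.173.
Q = p − d: δQ = √(δp² + δd²) = √(0.0298 + 0.000219) = 0.173
Q = 0.795.

0.795 ± 0.173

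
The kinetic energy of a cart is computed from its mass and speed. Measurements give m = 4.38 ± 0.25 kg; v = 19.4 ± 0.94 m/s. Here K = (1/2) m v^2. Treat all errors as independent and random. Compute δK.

Since K is a product/quotient, work with relative uncertainties:
  (1·δm/m)² = (1×0.0571)² = 0.00326;  (2·δv/v)² = (2×0.0485)² = 0.00939
δK/K = √(0.0126) = 0.112
K = 824 J, so δK = 0.112 × 824 = 92.7 J.

92.7 J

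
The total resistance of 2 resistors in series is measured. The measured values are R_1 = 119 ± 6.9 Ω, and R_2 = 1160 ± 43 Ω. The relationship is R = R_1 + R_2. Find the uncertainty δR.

43.6 Ω

For a sum/difference, combine absolute errors in quadrature:
  (δR_1)² = 47.6;  (δR_2)² = 1850
δR = √(1900) = 43.6 Ω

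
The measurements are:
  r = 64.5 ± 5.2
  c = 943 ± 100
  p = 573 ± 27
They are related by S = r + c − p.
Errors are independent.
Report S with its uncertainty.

Each term contributes (cᵢ δxᵢ)² to (δS)²:
  (δr)² = 27.0;  (δc)² = 10000;  (δp)² = 729
δS = √(10800) = 104
S = 434.

434 ± 104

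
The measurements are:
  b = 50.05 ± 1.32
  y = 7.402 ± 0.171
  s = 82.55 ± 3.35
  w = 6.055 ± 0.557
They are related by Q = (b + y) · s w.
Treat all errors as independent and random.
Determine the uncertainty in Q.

Let u = b + y = 57.45. δu = √(δb² + δy²) = √(1.74 + 0.0292) = 1.33, so δu/u = 0.0232.
Q is then a monomial in u, s, w:
δQ/Q = √((δu/u)² + (1·δs/s)² + (1·δw/w)²) = √(0.000537 + 0.00165 + 0.00846) = 0.103
Q = 28720, so δQ = 0.103 × 28720 = 2960.

2960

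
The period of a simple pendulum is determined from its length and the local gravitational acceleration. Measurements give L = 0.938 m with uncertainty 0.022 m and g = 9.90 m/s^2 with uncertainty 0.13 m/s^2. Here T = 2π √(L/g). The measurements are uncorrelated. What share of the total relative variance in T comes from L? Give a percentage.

(δT/T)² = (½·δL/L)² + (−½·δg/g)²
  L term: (0.5×0.0235)² = 0.000138
  g term: (-0.5×0.0131)² = 4.31e-05
Total = 0.000181. Share from L = 0.000138/0.000181 = 0.761.

76.1%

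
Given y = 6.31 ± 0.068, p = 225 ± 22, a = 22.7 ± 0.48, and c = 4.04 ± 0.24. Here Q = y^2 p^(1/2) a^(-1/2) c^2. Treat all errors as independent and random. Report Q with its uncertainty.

Q is a product of powers, so relative uncertainties combine in quadrature:
  (2·δy/y)² = (2×0.0108)² = 0.000465;  (½·δp/p)² = (0.5×0.0978)² = 0.00239;  (−½·δa/a)² = (-0.5×0.0211)² = 0.000112;  (2·δc/c)² = (2×0.0594)² = 0.0141
δQ/Q = √(0.0171) = 0.131
Q = 2050, so δQ = 0.131 × 2050 = 267.

2050 ± 267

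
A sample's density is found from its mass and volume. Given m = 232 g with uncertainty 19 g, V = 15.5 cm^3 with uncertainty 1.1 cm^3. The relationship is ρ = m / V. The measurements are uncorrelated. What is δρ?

1.62 g/cm^3

For a monomial ρ ∝ m, V^-1, fractional errors add in quadrature:
  (1·δm/m)² = (1×0.0819)² = 0.00671;  (-1·δV/V)² = (-1×0.0710)² = 0.00504
δρ/ρ = √(0.0117) = 0.108
ρ = 15.0 g/cm^3, so δρ = 0.108 × 15.0 = 1.62 g/cm^3.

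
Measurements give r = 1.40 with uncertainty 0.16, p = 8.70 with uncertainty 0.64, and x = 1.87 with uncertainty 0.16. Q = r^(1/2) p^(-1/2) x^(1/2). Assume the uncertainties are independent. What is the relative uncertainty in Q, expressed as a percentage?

8.03%

Since Q is a product/quotient, work with relative uncertainties:
  (½·δr/r)² = (0.5×0.114)² = 0.00327;  (−½·δp/p)² = (-0.5×0.0736)² = 0.00135;  (½·δx/x)² = (0.5×0.0856)² = 0.00183
δQ/Q = √(0.00645) = 0.0803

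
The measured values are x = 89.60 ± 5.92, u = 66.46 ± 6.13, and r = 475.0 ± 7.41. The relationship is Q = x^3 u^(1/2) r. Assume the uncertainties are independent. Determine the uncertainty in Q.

5.69e+08

Q is a product of powers, so relative uncertainties combine in quadrature:
  (3·δx/x)² = (3×0.0661)² = 0.0393;  (½·δu/u)² = (0.5×0.0922)² = 0.00213;  (1·δr/r)² = (1×0.0156)² = 0.000243
δQ/Q = √(0.0417) = 0.204
Q = 2.785e+09, so δQ = 0.204 × 2.785e+09 = 5.69e+08.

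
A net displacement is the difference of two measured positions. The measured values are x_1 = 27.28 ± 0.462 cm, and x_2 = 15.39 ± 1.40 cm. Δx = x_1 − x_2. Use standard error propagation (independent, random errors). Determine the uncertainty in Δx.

Each term contributes (cᵢ δxᵢ)² to (δΔx)²:
  (δx_1)² = 0.213;  (δx_2)² = 1.96
δΔx = √(2.17) = 1.47 cm

1.47 cm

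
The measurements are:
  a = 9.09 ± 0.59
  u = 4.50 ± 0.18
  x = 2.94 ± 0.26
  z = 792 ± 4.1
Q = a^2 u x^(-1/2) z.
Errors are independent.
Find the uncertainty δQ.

24600

For a monomial Q ∝ a^2, u, x^(-1/2), z, fractional errors add in quadrature:
  (2·δa/a)² = (2×0.0649)² = 0.0169;  (1·δu/u)² = (1×0.0400)² = 0.00160;  (−½·δx/x)² = (-0.5×0.0884)² = 0.00196;  (1·δz/z)² = (1×0.00518)² = 2.68e-05
δQ/Q = √(0.0204) = 0.143
Q = 1.72e+05, so δQ = 0.143 × 1.72e+05 = 24600.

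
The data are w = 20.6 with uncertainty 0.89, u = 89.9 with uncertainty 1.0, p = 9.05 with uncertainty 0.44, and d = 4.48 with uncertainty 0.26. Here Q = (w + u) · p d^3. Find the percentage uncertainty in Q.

18.1%

Let h = w + u = 110. δh = √(δw² + δu²) = √(0.792 + 1.00) = 1.34, so δh/h = 0.0121.
Q is then a monomial in h, p, d:
δQ/Q = √((δh/h)² + (1·δp/p)² + (3·δd/d)²) = √(0.000147 + 0.00236 + 0.0303) = 0.181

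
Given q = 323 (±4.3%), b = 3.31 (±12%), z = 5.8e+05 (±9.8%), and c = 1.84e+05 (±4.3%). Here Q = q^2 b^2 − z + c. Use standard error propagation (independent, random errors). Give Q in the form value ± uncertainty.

Let p = q^2·b^2 = 1.14e+06. δp/p = √((2·δq/q)² + (2·δb/b)²) = √(0.00740 + 0.0576) = 0.255, so δp = 2.91e+05.
Q = p − z + c: δQ = √(δp² + δz² + δc²) = √(8.49e+10 + 3.23e+09 + 6.26e+07) = 2.97e+05
Q = 7.47e+05.

(7.47 ± 2.97) × 10^5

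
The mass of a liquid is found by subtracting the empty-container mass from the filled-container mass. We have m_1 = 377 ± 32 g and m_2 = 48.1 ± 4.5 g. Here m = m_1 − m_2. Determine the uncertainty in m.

Each term contributes (cᵢ δxᵢ)² to (δm)²:
  (δm_1)² = 1020;  (δm_2)² = 20.2
δm = √(1040) = 32.3 g

32.3 g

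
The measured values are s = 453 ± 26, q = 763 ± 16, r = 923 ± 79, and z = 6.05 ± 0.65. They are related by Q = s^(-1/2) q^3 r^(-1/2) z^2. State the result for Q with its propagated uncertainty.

(2.51 ± 0.578) × 10^7

Q is a product of powers, so relative uncertainties combine in quadrature:
  (−½·δs/s)² = (-0.5×0.0574)² = 0.000824;  (3·δq/q)² = (3×0.0210)² = 0.00396;  (−½·δr/r)² = (-0.5×0.0856)² = 0.00183;  (2·δz/z)² = (2×0.107)² = 0.0462
δQ/Q = √(0.0528) = 0.230
Q = 2.51e+07, so δQ = 0.230 × 2.51e+07 = 5.78e+06.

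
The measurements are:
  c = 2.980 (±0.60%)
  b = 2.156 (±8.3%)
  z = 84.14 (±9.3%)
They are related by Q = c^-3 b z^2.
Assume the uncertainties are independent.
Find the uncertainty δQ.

118

Each factor contributes (exponent × relative error)² to (δQ/Q)²:
  (-3·δc/c)² = (-3×0.00600)² = 0.000324;  (1·δb/b)² = (1×0.0830)² = 0.00689;  (2·δz/z)² = (2×0.0930)² = 0.0346
δQ/Q = √(0.0418) = 0.204
Q = 576.8, so δQ = 0.204 × 576.8 = 118.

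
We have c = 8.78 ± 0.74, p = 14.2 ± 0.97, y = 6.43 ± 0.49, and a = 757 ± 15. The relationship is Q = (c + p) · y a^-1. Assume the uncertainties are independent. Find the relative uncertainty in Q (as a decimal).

Let u = c + p = 23.0. δu = √(δc² + δp²) = √(0.548 + 0.941) = 1.22, so δu/u = 0.0531.
Q is then a monomial in u, y, a:
δQ/Q = √((δu/u)² + (1·δy/y)² + (-1·δa/a)²) = √(0.00282 + 0.00581 + 0.000393) = 0.0950

0.0950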